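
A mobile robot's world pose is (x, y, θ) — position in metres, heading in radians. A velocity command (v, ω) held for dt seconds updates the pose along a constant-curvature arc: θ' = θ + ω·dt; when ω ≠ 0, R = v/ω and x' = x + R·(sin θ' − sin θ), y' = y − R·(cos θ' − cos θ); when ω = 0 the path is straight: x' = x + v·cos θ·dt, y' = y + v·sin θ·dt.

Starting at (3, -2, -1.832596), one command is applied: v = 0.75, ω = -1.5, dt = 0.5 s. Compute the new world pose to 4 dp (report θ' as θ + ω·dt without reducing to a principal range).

θ' = -1.8326 + -1.5·0.5 = -2.5826
R = v/ω = 0.75/-1.5 = -0.5000
x' = 3 + -0.5000·(sin -2.5826 − sin -1.8326) = 2.7822
y' = -2 − -0.5000·(cos -2.5826 − cos -1.8326) = -2.2945

(2.7822, -2.2945, -2.5826)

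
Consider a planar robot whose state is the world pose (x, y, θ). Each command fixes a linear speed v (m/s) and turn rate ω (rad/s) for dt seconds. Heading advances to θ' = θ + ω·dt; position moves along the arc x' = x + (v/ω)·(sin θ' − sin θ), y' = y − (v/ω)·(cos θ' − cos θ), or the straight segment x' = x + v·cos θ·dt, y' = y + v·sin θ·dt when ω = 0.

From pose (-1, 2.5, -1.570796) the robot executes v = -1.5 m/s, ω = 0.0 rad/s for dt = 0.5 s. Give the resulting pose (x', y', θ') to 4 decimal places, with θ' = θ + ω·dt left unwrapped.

θ' = -1.5708 + 0.0·0.5 = -1.5708
ω = 0 → straight: x' = -1 + -1.5·cos(-1.5708)·0.5 = -1.0000
y' = 2.5 + -1.5·sin(-1.5708)·0.5 = 3.2500

(-1.0000, 3.2500, -1.5708)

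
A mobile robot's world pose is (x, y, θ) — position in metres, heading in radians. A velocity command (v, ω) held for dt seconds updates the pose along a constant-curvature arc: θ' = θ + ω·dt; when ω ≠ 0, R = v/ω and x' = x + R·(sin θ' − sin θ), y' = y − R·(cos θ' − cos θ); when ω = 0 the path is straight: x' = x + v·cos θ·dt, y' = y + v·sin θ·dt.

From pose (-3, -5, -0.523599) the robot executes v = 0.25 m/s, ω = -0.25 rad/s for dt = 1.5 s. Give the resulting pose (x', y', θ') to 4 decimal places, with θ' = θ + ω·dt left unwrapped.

(-2.7175, -5.2433, -0.8986)

θ' = -0.5236 + -0.25·1.5 = -0.8986
R = v/ω = 0.25/-0.25 = -1.0000
x' = -3 + -1.0000·(sin -0.8986 − sin -0.5236) = -2.7175
y' = -5 − -1.0000·(cos -0.8986 − cos -0.5236) = -5.2433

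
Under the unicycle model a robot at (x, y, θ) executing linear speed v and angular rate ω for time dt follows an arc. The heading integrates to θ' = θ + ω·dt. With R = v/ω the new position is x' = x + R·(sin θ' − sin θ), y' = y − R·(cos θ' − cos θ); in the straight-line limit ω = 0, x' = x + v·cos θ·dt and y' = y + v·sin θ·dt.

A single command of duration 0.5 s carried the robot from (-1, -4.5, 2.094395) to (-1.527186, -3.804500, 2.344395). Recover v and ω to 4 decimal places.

Δθ = 2.344395 − 2.094395 = 0.250000
ω = Δθ/dt = 0.250000/0.5 = 0.5000
R = −Δy/(cos θ' − cos θ) = 3.5000
v = R·ω = 3.5000·0.5000 = 1.7500

v = 1.7500, ω = 0.5000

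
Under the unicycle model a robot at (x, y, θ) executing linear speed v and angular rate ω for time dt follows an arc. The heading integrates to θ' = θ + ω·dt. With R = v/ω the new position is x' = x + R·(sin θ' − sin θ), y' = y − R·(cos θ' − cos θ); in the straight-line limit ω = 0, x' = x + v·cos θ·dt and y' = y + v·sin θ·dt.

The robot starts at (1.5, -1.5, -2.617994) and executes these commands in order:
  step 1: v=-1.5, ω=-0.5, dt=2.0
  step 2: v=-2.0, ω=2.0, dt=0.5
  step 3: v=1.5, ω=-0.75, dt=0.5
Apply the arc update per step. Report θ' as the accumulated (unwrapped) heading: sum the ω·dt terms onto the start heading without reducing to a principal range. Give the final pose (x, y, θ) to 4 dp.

step 1: θ'=-3.6180 (R=3.0000) → pose (4.3758, -1.4321, -3.6180)
step 2: θ'=-2.6180 (R=-1.0000) → pose (5.3343, -1.4095, -2.6180)
step 3: θ'=-2.9930 (R=-2.0000) → pose (4.6304, -1.6554, -2.9930)

(4.6304, -1.6554, -2.9930)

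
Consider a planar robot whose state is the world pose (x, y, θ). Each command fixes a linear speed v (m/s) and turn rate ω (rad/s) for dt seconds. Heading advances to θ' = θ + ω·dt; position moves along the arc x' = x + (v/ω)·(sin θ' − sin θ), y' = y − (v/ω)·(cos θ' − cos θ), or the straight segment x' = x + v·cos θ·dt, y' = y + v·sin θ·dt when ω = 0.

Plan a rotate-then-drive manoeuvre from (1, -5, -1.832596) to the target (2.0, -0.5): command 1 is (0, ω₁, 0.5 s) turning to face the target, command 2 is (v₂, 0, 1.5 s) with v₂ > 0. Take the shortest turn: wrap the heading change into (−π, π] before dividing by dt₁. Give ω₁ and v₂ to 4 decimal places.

ω₁ = -6.1969, v₂ = 3.0732

heading to target = atan2(-0.5−-5, 2−1) = 1.3521
Δθ = wrap(1.3521 − -1.8326) = -3.0985; ω₁ = Δθ/dt₁ = -6.1969
distance = √((2−1)² + (-0.5−-5)²) = 4.6098; v₂ = distance/dt₂ = 3.0732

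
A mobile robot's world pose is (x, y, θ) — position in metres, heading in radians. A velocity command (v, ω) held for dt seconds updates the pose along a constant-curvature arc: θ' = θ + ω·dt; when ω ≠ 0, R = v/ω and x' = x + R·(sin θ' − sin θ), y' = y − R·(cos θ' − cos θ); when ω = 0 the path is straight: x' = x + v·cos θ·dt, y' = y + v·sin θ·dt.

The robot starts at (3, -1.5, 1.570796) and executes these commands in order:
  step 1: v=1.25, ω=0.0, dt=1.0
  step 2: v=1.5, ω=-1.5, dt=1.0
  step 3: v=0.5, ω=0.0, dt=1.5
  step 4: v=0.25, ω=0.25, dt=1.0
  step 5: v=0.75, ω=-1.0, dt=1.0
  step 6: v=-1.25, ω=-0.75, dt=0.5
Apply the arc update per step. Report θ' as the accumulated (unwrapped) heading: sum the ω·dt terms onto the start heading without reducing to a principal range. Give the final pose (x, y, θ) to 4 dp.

(5.2274, 1.1945, -1.0542)

step 1: θ'=1.5708 (straight) → pose (3.0000, -0.2500, 1.5708)
step 2: θ'=0.0708 (R=-1.0000) → pose (3.9293, 0.7475, 0.0708)
step 3: θ'=0.0708 (straight) → pose (4.6774, 0.8005, 0.0708)
step 4: θ'=0.3208 (R=1.0000) → pose (4.9220, 0.8491, 0.3208)
step 5: θ'=-0.6792 (R=-0.7500) → pose (5.6296, 0.7209, -0.6792)
step 6: θ'=-1.0542 (R=1.6667) → pose (5.2274, 1.1945, -1.0542)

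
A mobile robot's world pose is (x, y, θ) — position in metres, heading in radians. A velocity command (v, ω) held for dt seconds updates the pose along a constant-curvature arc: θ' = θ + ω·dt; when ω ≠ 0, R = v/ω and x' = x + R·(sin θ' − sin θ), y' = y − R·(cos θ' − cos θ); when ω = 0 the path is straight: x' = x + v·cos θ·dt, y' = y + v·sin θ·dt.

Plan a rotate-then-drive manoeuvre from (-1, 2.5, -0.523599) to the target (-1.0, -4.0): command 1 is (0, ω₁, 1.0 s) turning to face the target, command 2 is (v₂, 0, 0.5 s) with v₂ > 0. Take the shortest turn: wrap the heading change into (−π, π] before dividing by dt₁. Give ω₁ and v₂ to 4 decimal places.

ω₁ = -1.0472, v₂ = 13.0000

heading to target = atan2(-4−2.5, -1−-1) = -1.5708
Δθ = wrap(-1.5708 − -0.5236) = -1.0472; ω₁ = Δθ/dt₁ = -1.0472
distance = √((-1−-1)² + (-4−2.5)²) = 6.5000; v₂ = distance/dt₂ = 13.0000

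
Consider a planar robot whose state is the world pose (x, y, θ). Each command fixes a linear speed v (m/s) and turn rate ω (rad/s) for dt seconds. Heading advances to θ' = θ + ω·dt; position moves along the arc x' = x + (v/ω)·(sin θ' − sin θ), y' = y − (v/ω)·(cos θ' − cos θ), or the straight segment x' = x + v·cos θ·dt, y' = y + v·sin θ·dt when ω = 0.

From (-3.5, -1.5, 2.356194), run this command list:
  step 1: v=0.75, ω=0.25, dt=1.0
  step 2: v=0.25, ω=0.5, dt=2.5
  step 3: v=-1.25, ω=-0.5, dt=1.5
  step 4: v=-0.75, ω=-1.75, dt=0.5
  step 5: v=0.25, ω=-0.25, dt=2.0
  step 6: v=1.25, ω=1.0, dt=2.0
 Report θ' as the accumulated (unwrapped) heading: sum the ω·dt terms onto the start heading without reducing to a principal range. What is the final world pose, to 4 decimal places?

step 1: θ'=2.6062 (R=3.0000) → pose (-4.0908, -1.0411, 2.6062)
step 2: θ'=3.8562 (R=0.5000) → pose (-4.6735, -1.0935, 3.8562)
step 3: θ'=3.1062 (R=2.5000) → pose (-2.9468, -0.4834, 3.1062)
step 4: θ'=2.2312 (R=0.4286) → pose (-2.6235, -0.6488, 2.2312)
step 5: θ'=1.7312 (R=-1.0000) → pose (-2.8209, -0.1951, 1.7312)
step 6: θ'=3.7312 (R=1.2500) → pose (-4.7499, 0.6442, 3.7312)

(-4.7499, 0.6442, 3.7312)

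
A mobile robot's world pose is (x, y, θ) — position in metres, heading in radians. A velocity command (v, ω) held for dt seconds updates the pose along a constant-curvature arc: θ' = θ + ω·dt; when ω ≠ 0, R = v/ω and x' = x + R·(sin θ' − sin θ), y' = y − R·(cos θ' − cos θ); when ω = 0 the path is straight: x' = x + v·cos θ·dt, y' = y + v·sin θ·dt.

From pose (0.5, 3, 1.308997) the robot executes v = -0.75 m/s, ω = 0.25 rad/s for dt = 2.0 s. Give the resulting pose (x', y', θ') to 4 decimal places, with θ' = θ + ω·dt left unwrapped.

(0.4825, 1.5157, 1.8090)

θ' = 1.3090 + 0.25·2.0 = 1.8090
R = v/ω = -0.75/0.25 = -3.0000
x' = 0.5 + -3.0000·(sin 1.8090 − sin 1.3090) = 0.4825
y' = 3 − -3.0000·(cos 1.8090 − cos 1.3090) = 1.5157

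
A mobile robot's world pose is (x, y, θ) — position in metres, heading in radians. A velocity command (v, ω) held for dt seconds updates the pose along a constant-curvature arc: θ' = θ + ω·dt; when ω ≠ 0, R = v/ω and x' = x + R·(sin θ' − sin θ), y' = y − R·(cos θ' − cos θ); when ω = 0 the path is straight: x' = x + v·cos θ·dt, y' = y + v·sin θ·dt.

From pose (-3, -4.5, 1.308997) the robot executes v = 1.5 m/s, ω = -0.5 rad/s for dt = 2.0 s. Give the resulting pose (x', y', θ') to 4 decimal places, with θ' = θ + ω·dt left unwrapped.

(-1.0145, -2.4185, 0.3090)

θ' = 1.3090 + -0.5·2.0 = 0.3090
R = v/ω = 1.5/-0.5 = -3.0000
x' = -3 + -3.0000·(sin 0.3090 − sin 1.3090) = -1.0145
y' = -4.5 − -3.0000·(cos 0.3090 − cos 1.3090) = -2.4185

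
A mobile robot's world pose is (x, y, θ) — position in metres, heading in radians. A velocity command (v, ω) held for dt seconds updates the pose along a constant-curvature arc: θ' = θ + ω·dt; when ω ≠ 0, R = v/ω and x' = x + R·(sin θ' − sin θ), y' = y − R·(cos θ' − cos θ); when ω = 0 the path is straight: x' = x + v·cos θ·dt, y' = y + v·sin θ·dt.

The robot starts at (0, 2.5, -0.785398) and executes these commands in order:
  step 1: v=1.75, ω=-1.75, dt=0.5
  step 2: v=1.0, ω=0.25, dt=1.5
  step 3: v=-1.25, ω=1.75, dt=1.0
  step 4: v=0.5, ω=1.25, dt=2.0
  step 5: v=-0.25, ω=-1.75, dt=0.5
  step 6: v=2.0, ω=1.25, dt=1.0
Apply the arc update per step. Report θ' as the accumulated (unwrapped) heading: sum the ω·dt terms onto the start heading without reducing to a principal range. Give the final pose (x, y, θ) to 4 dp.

(-2.2849, 2.1137, 3.3396)

step 1: θ'=-1.6604 (R=-1.0000) → pose (0.2889, 1.7034, -1.6604)
step 2: θ'=-1.2854 (R=4.0000) → pose (0.4346, 0.2193, -1.2854)
step 3: θ'=0.4646 (R=-0.7143) → pose (-0.5708, 0.6568, 0.4646)
step 4: θ'=2.9646 (R=0.4000) → pose (-0.6796, 1.4081, 2.9646)
step 5: θ'=2.0896 (R=0.1429) → pose (-0.5807, 1.3384, 2.0896)
step 6: θ'=3.3396 (R=1.6000) → pose (-2.2849, 2.1137, 3.3396)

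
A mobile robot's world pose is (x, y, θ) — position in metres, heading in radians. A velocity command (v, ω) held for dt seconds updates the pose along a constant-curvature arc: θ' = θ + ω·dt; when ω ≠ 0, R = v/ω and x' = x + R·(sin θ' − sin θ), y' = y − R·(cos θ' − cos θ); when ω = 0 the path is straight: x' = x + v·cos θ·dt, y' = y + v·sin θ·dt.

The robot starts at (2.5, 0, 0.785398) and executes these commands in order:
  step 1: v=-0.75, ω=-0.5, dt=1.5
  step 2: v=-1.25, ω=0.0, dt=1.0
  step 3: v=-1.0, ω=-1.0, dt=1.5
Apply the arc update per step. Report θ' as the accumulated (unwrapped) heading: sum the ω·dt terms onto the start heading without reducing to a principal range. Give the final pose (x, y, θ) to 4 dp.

(-0.7865, 0.4107, -1.4646)

step 1: θ'=0.0354 (R=1.5000) → pose (1.4924, -0.4384, 0.0354)
step 2: θ'=0.0354 (straight) → pose (0.2432, -0.4826, 0.0354)
step 3: θ'=-1.4646 (R=1.0000) → pose (-0.7865, 0.4107, -1.4646)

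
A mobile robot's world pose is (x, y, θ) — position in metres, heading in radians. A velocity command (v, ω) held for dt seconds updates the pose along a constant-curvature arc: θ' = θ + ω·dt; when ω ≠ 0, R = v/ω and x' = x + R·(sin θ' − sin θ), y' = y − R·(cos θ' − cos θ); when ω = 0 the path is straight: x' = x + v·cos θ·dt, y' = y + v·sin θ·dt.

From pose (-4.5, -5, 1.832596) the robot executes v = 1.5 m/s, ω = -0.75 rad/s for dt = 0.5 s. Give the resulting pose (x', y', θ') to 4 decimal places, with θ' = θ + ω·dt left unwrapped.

θ' = 1.8326 + -0.75·0.5 = 1.4576
R = v/ω = 1.5/-0.75 = -2.0000
x' = -4.5 + -2.0000·(sin 1.4576 − sin 1.8326) = -4.5553
y' = -5 − -2.0000·(cos 1.4576 − cos 1.8326) = -4.2564

(-4.5553, -4.2564, 1.4576)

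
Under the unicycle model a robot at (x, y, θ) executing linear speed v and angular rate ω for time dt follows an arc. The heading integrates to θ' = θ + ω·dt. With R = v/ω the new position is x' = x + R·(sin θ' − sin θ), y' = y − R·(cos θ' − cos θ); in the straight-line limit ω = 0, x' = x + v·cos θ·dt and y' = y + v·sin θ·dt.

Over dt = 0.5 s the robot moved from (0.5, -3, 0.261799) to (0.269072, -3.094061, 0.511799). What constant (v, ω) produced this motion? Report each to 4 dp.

v = -0.5000, ω = 0.5000

Δθ = 0.511799 − 0.261799 = 0.250000
ω = Δθ/dt = 0.250000/0.5 = 0.5000
R = Δx/(sin θ' − sin θ) = -1.0000
v = R·ω = -1.0000·0.5000 = -0.5000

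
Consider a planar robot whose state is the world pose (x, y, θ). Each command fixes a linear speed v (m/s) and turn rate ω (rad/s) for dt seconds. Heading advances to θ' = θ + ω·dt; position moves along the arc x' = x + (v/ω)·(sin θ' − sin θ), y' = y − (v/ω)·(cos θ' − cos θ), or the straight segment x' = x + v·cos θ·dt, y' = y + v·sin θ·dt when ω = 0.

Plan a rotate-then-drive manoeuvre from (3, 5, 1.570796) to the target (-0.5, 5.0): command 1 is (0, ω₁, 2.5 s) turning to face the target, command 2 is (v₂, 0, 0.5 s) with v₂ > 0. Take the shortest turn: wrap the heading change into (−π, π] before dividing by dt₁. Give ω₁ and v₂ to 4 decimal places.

ω₁ = 0.6283, v₂ = 7.0000

heading to target = atan2(5−5, -0.5−3) = 3.1416
Δθ = wrap(3.1416 − 1.5708) = 1.5708; ω₁ = Δθ/dt₁ = 0.6283
distance = √((-0.5−3)² + (5−5)²) = 3.5000; v₂ = distance/dt₂ = 7.0000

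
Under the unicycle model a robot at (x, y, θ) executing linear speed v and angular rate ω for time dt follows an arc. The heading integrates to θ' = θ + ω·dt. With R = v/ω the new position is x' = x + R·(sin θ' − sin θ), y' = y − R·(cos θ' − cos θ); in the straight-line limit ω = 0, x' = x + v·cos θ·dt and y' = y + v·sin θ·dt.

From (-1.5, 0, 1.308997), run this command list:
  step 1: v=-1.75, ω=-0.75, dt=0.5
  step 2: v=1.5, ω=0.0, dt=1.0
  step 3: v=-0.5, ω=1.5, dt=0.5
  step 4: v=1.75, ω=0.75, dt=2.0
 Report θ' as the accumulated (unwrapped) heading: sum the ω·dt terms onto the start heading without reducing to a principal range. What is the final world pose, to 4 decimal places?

(-3.4664, 2.2543, 3.1840)

step 1: θ'=0.9340 (R=2.3333) → pose (-1.8778, -0.7835, 0.9340)
step 2: θ'=0.9340 (straight) → pose (-0.9859, 0.4225, 0.9340)
step 3: θ'=1.6840 (R=-0.3333) → pose (-1.0491, 0.1866, 1.6840)
step 4: θ'=3.1840 (R=2.3333) → pose (-3.4664, 2.2543, 3.1840)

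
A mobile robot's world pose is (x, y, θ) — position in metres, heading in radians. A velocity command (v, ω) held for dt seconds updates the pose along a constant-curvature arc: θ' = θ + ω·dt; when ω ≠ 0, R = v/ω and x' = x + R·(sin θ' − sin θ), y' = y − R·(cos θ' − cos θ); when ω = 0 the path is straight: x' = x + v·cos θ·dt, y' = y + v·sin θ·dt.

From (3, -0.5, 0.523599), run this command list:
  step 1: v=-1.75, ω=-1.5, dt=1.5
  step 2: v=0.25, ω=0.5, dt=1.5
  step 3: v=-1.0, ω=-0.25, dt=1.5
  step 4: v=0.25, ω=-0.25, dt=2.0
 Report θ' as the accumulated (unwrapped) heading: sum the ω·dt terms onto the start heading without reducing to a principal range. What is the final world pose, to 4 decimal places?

(0.7385, 1.2086, -1.8514)

step 1: θ'=-1.7264 (R=1.1667) → pose (1.2641, 0.6912, -1.7264)
step 2: θ'=-0.9764 (R=0.5000) → pose (1.3438, 0.3337, -0.9764)
step 3: θ'=-1.3514 (R=4.0000) → pose (0.7536, 1.7032, -1.3514)
step 4: θ'=-1.8514 (R=-1.0000) → pose (0.7385, 1.2086, -1.8514)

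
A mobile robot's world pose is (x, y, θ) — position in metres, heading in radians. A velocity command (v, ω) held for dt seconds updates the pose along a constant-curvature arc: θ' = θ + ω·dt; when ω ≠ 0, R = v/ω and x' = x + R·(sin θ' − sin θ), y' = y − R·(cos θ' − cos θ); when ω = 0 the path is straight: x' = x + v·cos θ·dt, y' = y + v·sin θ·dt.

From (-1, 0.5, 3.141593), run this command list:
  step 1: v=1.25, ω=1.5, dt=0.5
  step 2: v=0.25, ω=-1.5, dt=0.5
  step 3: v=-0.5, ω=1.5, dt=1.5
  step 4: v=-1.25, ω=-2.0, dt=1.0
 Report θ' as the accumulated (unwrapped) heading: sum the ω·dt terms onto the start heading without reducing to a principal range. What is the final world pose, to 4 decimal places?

(-1.0906, 1.7726, 3.3916)

step 1: θ'=3.8916 (R=0.8333) → pose (-1.5680, 0.2764, 3.8916)
step 2: θ'=3.1416 (R=-0.1667) → pose (-1.6816, 0.2317, 3.1416)
step 3: θ'=5.3916 (R=-0.3333) → pose (-1.4223, 0.7744, 5.3916)
step 4: θ'=3.3916 (R=0.6250) → pose (-1.0906, 1.7726, 3.3916)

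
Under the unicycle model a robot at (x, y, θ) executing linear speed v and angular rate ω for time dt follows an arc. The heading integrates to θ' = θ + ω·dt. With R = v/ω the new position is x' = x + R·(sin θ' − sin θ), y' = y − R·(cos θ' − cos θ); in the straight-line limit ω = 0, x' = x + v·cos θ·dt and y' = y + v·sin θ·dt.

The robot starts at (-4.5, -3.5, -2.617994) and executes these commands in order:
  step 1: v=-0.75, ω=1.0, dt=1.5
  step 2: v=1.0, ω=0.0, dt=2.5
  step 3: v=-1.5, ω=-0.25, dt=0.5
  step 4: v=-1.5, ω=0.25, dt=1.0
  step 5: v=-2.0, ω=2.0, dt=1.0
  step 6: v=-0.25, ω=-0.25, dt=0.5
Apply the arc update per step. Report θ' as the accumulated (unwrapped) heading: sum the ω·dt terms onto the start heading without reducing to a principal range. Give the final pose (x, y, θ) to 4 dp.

(-5.8027, -2.8450, 0.8820)

step 1: θ'=-1.1180 (R=-0.7500) → pose (-4.2006, -2.5224, -1.1180)
step 2: θ'=-1.1180 (straight) → pose (-3.1069, -4.7704, -1.1180)
step 3: θ'=-1.2430 (R=6.0000) → pose (-3.3920, -4.0773, -1.2430)
step 4: θ'=-0.9930 (R=-6.0000) → pose (-4.0466, -2.7320, -0.9930)
step 5: θ'=1.0070 (R=-1.0000) → pose (-5.7295, -2.7437, 1.0070)
step 6: θ'=0.8820 (R=1.0000) → pose (-5.8027, -2.8450, 0.8820)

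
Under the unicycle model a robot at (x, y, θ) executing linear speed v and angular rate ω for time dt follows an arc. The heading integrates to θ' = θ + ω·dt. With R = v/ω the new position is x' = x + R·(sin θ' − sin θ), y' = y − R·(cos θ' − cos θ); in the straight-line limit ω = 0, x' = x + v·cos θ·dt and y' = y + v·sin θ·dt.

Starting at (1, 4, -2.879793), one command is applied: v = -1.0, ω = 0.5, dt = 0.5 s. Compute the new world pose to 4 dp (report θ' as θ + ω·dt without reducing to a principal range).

(1.4619, 4.1881, -2.6298)

θ' = -2.8798 + 0.5·0.5 = -2.6298
R = v/ω = -1.0/0.5 = -2.0000
x' = 1 + -2.0000·(sin -2.6298 − sin -2.8798) = 1.4619
y' = 4 − -2.0000·(cos -2.6298 − cos -2.8798) = 4.1881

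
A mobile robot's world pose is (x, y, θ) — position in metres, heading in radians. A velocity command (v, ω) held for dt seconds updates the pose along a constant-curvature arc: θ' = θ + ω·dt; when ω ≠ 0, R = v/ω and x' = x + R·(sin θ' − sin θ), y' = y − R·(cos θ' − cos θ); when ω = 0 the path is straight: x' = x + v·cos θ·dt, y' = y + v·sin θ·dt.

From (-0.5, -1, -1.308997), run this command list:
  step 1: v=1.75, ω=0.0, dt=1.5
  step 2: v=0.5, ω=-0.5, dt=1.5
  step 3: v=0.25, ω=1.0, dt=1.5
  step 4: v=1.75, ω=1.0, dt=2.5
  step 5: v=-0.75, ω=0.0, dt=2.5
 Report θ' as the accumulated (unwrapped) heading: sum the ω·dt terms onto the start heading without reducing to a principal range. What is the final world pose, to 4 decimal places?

step 1: θ'=-1.3090 (straight) → pose (0.1794, -3.5356, -1.3090)
step 2: θ'=-2.0590 (R=-1.0000) → pose (0.0967, -4.2634, -2.0590)
step 3: θ'=-0.5590 (R=0.2500) → pose (0.1849, -4.5926, -0.5590)
step 4: θ'=1.9410 (R=1.7500) → pose (2.7444, -2.4758, 1.9410)
step 5: θ'=1.9410 (straight) → pose (3.4228, -4.2238, 1.9410)

(3.4228, -4.2238, 1.9410)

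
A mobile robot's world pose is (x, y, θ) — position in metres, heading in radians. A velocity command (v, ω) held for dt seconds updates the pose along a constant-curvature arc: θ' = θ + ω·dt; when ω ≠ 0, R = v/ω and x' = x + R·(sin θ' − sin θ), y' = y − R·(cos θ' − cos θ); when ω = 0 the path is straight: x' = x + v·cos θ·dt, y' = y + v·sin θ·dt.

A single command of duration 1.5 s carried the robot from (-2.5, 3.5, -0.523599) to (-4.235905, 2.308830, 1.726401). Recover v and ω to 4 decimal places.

v = -1.7500, ω = 1.5000

Δθ = 1.726401 − -0.523599 = 2.250000
ω = Δθ/dt = 2.250000/1.5 = 1.5000
R = Δx/(sin θ' − sin θ) = -1.1667
v = R·ω = -1.1667·1.5000 = -1.7500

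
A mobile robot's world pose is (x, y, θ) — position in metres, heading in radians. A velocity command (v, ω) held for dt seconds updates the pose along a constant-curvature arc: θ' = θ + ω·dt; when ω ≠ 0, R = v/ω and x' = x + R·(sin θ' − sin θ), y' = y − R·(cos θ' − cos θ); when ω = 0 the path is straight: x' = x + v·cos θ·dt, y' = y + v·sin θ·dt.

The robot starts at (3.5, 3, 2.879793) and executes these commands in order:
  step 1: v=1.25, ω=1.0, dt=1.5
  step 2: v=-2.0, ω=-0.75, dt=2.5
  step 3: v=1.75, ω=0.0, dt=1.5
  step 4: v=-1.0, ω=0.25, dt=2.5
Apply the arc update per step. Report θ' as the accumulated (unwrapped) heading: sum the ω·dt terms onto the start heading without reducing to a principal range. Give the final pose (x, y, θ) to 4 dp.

(6.3220, 4.2512, 3.1298)

step 1: θ'=4.3798 (R=1.2500) → pose (1.9950, 2.2007, 4.3798)
step 2: θ'=2.5048 (R=2.6667) → pose (6.1012, 3.4741, 2.5048)
step 3: θ'=2.5048 (straight) → pose (3.9907, 5.0350, 2.5048)
step 4: θ'=3.1298 (R=-4.0000) → pose (6.3220, 4.2512, 3.1298)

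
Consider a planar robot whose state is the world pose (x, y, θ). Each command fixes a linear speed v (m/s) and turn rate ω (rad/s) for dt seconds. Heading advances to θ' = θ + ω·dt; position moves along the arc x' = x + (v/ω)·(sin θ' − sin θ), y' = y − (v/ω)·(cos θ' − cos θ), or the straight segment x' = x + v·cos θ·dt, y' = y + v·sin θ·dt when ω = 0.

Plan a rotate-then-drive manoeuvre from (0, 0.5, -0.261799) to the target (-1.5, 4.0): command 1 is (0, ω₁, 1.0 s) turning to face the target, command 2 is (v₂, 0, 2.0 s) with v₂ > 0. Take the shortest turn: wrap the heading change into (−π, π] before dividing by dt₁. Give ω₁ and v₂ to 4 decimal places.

ω₁ = 2.2375, v₂ = 1.9039

heading to target = atan2(4−0.5, -1.5−0) = 1.9757
Δθ = wrap(1.9757 − -0.2618) = 2.2375; ω₁ = Δθ/dt₁ = 2.2375
distance = √((-1.5−0)² + (4−0.5)²) = 3.8079; v₂ = distance/dt₂ = 1.9039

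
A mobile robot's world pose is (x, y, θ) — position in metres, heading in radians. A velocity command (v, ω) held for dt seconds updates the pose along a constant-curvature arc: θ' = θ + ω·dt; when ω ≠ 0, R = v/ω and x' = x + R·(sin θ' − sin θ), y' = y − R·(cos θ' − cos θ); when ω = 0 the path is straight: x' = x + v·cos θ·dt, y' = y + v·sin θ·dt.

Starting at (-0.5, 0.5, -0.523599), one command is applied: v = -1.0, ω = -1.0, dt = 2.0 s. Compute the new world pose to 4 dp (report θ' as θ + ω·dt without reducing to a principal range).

θ' = -0.5236 + -1.0·2.0 = -2.5236
R = v/ω = -1.0/-1.0 = 1.0000
x' = -0.5 + 1.0000·(sin -2.5236 − sin -0.5236) = -0.5794
y' = 0.5 − 1.0000·(cos -2.5236 − cos -0.5236) = 2.1811

(-0.5794, 2.1811, -2.5236)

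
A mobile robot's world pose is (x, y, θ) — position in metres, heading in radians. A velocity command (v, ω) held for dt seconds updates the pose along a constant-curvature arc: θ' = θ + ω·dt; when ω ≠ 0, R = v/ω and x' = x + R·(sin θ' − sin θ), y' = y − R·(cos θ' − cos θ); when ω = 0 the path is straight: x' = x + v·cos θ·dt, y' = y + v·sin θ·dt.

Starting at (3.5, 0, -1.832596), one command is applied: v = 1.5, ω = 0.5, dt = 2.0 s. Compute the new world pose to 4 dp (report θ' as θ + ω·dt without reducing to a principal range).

θ' = -1.8326 + 0.5·2.0 = -0.8326
R = v/ω = 1.5/0.5 = 3.0000
x' = 3.5 + 3.0000·(sin -0.8326 − sin -1.8326) = 4.1787
y' = 0 − 3.0000·(cos -0.8326 − cos -1.8326) = -2.7953

(4.1787, -2.7953, -0.8326)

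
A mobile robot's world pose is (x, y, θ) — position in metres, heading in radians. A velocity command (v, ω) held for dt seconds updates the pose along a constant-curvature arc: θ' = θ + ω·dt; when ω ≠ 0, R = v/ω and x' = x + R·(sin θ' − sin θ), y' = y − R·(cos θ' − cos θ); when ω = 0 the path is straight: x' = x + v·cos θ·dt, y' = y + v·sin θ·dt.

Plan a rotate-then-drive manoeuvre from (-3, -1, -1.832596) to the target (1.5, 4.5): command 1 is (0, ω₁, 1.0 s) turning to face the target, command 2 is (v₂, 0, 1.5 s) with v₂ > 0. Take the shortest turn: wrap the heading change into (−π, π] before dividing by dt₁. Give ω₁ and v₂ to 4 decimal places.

heading to target = atan2(4.5−-1, 1.5−-3) = 0.8851
Δθ = wrap(0.8851 − -1.8326) = 2.7177; ω₁ = Δθ/dt₁ = 2.7177
distance = √((1.5−-3)² + (4.5−-1)²) = 7.1063; v₂ = distance/dt₂ = 4.7376

ω₁ = 2.7177, v₂ = 4.7376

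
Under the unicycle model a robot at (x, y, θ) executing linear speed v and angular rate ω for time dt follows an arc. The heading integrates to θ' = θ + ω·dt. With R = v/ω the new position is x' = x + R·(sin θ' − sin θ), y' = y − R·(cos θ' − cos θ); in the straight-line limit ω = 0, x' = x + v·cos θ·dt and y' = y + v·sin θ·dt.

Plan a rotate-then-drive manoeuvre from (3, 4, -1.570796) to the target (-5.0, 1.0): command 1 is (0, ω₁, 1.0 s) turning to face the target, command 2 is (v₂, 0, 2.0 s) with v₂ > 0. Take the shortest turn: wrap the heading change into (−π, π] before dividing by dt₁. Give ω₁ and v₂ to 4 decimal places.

ω₁ = -1.2120, v₂ = 4.2720

heading to target = atan2(1−4, -5−3) = -2.7828
Δθ = wrap(-2.7828 − -1.5708) = -1.2120; ω₁ = Δθ/dt₁ = -1.2120
distance = √((-5−3)² + (1−4)²) = 8.5440; v₂ = distance/dt₂ = 4.2720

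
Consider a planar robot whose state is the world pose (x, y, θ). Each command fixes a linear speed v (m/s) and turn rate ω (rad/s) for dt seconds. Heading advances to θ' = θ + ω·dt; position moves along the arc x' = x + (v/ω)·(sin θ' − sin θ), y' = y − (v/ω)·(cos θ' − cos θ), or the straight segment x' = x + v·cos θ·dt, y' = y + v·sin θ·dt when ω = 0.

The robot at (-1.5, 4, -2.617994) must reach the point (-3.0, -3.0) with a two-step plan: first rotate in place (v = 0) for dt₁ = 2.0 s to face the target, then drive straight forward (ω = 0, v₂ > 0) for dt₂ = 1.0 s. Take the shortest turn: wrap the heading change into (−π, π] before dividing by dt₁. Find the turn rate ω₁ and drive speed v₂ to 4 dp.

ω₁ = 0.4181, v₂ = 7.1589

heading to target = atan2(-3−4, -3−-1.5) = -1.7819
Δθ = wrap(-1.7819 − -2.6180) = 0.8361; ω₁ = Δθ/dt₁ = 0.4181
distance = √((-3−-1.5)² + (-3−4)²) = 7.1589; v₂ = distance/dt₂ = 7.1589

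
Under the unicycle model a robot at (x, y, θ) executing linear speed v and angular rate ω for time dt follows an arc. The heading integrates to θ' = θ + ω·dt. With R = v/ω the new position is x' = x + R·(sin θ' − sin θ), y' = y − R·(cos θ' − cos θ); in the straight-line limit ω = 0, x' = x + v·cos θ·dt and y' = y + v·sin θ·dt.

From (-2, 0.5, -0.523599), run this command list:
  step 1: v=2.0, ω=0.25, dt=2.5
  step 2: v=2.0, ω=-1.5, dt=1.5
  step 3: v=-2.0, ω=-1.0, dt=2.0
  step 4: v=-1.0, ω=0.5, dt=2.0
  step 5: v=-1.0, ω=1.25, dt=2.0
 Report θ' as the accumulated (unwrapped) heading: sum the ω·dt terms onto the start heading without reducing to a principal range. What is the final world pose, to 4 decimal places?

step 1: θ'=0.1014 (R=8.0000) → pose (2.8098, -0.5307, 0.1014)
step 2: θ'=-2.1486 (R=-1.3333) → pose (4.0617, -2.5854, -2.1486)
step 3: θ'=-4.1486 (R=2.0000) → pose (7.4275, -2.6090, -4.1486)
step 4: θ'=-3.1486 (R=-2.0000) → pose (9.1039, -3.5402, -3.1486)
step 5: θ'=-0.6486 (R=-0.8000) → pose (9.5928, -2.1027, -0.6486)

(9.5928, -2.1027, -0.6486)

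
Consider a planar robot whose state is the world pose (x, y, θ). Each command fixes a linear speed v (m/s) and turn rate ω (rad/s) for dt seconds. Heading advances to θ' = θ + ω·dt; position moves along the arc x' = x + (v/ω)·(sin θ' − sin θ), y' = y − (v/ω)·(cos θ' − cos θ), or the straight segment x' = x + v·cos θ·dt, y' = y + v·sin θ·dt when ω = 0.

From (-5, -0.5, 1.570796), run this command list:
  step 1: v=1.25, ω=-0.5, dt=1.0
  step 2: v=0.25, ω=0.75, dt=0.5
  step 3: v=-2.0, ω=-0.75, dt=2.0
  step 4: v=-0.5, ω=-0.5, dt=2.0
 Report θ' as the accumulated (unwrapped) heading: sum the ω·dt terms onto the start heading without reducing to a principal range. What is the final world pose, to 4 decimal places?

(-8.2614, -1.0089, -1.0542)

step 1: θ'=1.0708 (R=-2.5000) → pose (-4.6940, 0.6986, 1.0708)
step 2: θ'=1.4458 (R=0.3333) → pose (-4.6558, 0.8168, 1.4458)
step 3: θ'=-0.0542 (R=2.6667) → pose (-7.4461, -1.5135, -0.0542)
step 4: θ'=-1.0542 (R=1.0000) → pose (-8.2614, -1.0089, -1.0542)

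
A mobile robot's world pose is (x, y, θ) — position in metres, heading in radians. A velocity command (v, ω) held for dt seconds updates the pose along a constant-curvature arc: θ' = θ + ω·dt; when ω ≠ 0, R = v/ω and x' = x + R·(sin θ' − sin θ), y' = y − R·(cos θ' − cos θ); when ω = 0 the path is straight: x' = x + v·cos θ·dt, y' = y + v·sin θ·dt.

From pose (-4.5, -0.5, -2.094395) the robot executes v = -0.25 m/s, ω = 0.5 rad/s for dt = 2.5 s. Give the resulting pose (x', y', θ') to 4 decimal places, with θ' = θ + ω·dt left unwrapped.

θ' = -2.0944 + 0.5·2.5 = -0.8444
R = v/ω = -0.25/0.5 = -0.5000
x' = -4.5 + -0.5000·(sin -0.8444 − sin -2.0944) = -4.5592
y' = -0.5 − -0.5000·(cos -0.8444 − cos -2.0944) = 0.0821

(-4.5592, 0.0821, -0.8444)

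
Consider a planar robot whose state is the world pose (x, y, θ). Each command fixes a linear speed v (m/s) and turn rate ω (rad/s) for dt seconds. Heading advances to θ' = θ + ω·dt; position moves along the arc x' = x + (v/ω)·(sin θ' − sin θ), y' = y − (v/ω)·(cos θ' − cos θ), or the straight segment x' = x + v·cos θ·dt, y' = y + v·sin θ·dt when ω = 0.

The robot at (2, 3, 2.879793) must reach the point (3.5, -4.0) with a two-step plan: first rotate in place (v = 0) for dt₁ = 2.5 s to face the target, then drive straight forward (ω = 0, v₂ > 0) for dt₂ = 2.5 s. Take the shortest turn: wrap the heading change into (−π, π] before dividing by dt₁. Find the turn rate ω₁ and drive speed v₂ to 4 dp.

ω₁ = 0.8175, v₂ = 2.8636

heading to target = atan2(-4−3, 3.5−2) = -1.3597
Δθ = wrap(-1.3597 − 2.8798) = 2.0437; ω₁ = Δθ/dt₁ = 0.8175
distance = √((3.5−2)² + (-4−3)²) = 7.1589; v₂ = distance/dt₂ = 2.8636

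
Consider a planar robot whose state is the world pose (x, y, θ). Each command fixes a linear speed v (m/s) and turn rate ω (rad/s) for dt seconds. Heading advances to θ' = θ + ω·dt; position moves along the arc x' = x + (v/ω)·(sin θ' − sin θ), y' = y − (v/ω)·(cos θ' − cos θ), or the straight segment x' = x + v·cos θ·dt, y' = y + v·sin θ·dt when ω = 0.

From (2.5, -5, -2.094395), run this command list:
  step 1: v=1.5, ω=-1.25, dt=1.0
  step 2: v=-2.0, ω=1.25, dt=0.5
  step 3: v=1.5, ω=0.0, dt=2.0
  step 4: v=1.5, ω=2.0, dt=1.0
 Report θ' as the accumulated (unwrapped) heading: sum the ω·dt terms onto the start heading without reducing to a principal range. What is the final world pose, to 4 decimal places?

step 1: θ'=-3.3444 (R=-1.2000) → pose (1.2191, -5.5754, -3.3444)
step 2: θ'=-2.7194 (R=-1.6000) → pose (2.1970, -5.4677, -2.7194)
step 3: θ'=-2.7194 (straight) → pose (-0.5396, -6.6970, -2.7194)
step 4: θ'=-0.7194 (R=0.7500) → pose (-0.7265, -7.9453, -0.7194)

(-0.7265, -7.9453, -0.7194)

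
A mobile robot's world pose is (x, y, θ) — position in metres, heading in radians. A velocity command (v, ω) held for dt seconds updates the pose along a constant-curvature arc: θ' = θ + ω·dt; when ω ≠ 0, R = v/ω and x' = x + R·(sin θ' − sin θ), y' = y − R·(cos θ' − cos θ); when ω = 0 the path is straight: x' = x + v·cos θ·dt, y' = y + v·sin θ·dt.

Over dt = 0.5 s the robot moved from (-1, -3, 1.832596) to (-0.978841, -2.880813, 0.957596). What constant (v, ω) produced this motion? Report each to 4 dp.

Δθ = 0.957596 − 1.832596 = -0.875000
ω = Δθ/dt = -0.875000/0.5 = -1.7500
R = −Δy/(cos θ' − cos θ) = -0.1429
v = R·ω = -0.1429·-1.7500 = 0.2500

v = 0.2500, ω = -1.7500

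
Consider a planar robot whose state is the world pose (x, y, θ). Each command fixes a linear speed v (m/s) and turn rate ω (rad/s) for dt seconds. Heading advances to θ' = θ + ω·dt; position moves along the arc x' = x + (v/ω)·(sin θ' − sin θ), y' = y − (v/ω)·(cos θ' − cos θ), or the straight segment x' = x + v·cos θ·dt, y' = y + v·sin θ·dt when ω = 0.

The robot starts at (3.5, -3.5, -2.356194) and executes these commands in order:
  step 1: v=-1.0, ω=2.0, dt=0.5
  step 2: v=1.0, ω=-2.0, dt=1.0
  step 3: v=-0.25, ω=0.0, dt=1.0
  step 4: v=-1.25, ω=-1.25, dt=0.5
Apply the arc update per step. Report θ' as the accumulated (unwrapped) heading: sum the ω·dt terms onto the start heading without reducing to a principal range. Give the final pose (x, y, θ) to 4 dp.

step 1: θ'=-1.3562 (R=-0.5000) → pose (3.6350, -3.0400, -1.3562)
step 2: θ'=-3.3562 (R=-0.5000) → pose (3.0400, -3.6350, -3.3562)
step 3: θ'=-3.3562 (straight) → pose (3.2842, -3.6882, -3.3562)
step 4: θ'=-3.9812 (R=1.0000) → pose (3.8157, -3.9975, -3.9812)

(3.8157, -3.9975, -3.9812)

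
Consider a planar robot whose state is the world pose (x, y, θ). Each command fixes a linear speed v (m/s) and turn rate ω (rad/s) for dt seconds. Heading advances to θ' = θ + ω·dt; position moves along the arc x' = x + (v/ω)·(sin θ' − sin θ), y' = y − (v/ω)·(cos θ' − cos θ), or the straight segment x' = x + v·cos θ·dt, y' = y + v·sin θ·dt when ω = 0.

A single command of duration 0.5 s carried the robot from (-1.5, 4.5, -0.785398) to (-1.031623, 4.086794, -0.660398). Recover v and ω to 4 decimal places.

v = 1.2500, ω = 0.2500

Δθ = -0.660398 − -0.785398 = 0.125000
ω = Δθ/dt = 0.125000/0.5 = 0.2500
R = Δx/(sin θ' − sin θ) = 5.0000
v = R·ω = 5.0000·0.2500 = 1.2500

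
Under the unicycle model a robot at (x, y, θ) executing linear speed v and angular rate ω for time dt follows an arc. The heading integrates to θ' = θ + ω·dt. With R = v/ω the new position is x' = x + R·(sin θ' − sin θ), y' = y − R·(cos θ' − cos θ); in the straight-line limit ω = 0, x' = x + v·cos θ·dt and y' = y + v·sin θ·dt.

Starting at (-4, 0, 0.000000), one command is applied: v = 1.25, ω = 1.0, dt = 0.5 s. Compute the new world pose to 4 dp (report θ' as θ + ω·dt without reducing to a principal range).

θ' = 0.0000 + 1.0·0.5 = 0.5000
R = v/ω = 1.25/1.0 = 1.2500
x' = -4 + 1.2500·(sin 0.5000 − sin 0.0000) = -3.4007
y' = 0 − 1.2500·(cos 0.5000 − cos 0.0000) = 0.1530

(-3.4007, 0.1530, 0.5000)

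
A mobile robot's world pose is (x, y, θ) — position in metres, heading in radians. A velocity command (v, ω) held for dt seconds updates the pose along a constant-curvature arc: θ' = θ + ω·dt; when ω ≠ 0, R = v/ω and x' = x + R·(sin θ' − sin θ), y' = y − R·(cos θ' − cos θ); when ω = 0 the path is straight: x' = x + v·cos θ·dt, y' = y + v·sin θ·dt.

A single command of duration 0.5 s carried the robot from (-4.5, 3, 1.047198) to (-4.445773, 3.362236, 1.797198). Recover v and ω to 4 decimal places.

v = 0.7500, ω = 1.5000

Δθ = 1.797198 − 1.047198 = 0.750000
ω = Δθ/dt = 0.750000/0.5 = 1.5000
R = −Δy/(cos θ' − cos θ) = 0.5000
v = R·ω = 0.5000·1.5000 = 0.7500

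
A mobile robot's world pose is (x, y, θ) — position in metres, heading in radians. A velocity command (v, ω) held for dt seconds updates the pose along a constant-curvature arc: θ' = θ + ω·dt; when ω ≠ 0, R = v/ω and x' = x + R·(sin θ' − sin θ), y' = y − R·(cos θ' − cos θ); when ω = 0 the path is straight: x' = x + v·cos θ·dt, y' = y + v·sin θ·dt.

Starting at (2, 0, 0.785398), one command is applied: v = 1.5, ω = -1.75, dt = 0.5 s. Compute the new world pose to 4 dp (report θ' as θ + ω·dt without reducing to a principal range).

(2.6828, 0.2476, -0.0896)

θ' = 0.7854 + -1.75·0.5 = -0.0896
R = v/ω = 1.5/-1.75 = -0.8571
x' = 2 + -0.8571·(sin -0.0896 − sin 0.7854) = 2.6828
y' = 0 − -0.8571·(cos -0.0896 − cos 0.7854) = 0.2476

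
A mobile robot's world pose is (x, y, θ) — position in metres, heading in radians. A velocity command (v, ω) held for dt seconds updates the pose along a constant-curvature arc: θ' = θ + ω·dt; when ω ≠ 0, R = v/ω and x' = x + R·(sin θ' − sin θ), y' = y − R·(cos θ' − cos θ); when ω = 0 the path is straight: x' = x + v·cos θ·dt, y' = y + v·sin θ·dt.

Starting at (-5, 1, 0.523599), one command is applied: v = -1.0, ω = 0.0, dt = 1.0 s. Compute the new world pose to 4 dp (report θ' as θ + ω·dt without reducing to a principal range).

θ' = 0.5236 + 0.0·1.0 = 0.5236
ω = 0 → straight: x' = -5 + -1.0·cos(0.5236)·1.0 = -5.8660
y' = 1 + -1.0·sin(0.5236)·1.0 = 0.5000

(-5.8660, 0.5000, 0.5236)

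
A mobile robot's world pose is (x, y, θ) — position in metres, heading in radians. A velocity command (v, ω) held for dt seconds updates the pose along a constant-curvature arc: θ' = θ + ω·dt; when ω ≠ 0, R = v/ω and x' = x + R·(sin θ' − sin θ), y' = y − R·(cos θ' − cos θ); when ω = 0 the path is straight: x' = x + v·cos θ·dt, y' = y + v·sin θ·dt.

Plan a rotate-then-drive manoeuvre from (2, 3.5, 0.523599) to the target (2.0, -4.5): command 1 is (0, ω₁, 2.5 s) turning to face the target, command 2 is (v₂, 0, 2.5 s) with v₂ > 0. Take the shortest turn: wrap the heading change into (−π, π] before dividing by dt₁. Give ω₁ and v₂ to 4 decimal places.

heading to target = atan2(-4.5−3.5, 2−2) = -1.5708
Δθ = wrap(-1.5708 − 0.5236) = -2.0944; ω₁ = Δθ/dt₁ = -0.8378
distance = √((2−2)² + (-4.5−3.5)²) = 8.0000; v₂ = distance/dt₂ = 3.2000

ω₁ = -0.8378, v₂ = 3.2000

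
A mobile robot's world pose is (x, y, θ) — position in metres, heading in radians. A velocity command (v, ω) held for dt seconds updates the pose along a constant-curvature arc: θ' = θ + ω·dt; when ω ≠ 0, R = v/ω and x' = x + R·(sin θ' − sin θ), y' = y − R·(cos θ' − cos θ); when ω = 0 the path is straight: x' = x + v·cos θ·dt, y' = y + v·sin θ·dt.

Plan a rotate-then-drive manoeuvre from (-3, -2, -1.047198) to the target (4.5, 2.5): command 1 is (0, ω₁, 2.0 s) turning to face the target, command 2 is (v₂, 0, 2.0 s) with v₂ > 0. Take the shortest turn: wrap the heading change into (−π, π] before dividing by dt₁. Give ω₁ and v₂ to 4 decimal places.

ω₁ = 0.7938, v₂ = 4.3732

heading to target = atan2(2.5−-2, 4.5−-3) = 0.5404
Δθ = wrap(0.5404 − -1.0472) = 1.5876; ω₁ = Δθ/dt₁ = 0.7938
distance = √((4.5−-3)² + (2.5−-2)²) = 8.7464; v₂ = distance/dt₂ = 4.3732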